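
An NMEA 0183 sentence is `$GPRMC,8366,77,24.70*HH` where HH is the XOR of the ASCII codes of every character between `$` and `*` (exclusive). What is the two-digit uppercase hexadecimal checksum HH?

43

XOR the ASCII codes of the payload characters:
  'G' = 0x47 → acc = 0x47
  'P' = 0x50 → acc = 0x17
  'R' = 0x52 → acc = 0x45
  'M' = 0x4D → acc = 0x08
  'C' = 0x43 → acc = 0x4B
  ',' = 0x2C → acc = 0x67
  '8' = 0x38 → acc = 0x5F
  '3' = 0x33 → acc = 0x6C
  '6' = 0x36 → acc = 0x5A
  '6' = 0x36 → acc = 0x6C
  ',' = 0x2C → acc = 0x40
  '7' = 0x37 → acc = 0x77
  '7' = 0x37 → acc = 0x40
  ',' = 0x2C → acc = 0x6C
  '2' = 0x32 → acc = 0x5E
  '4' = 0x34 → acc = 0x6A
  '.' = 0x2E → acc = 0x44
  '7' = 0x37 → acc = 0x73
  '0' = 0x30 → acc = 0x43
Checksum = 0x43.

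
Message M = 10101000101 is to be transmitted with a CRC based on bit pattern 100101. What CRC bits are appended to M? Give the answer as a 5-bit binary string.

Append 5 zeros: 1010100010100000. Divide by 100101 (XOR where the leading bit is 1):
  pos 0: 101010 XOR 100101 = 001111
  pos 2: 111100 XOR 100101 = 011001
  pos 3: 110011 XOR 100101 = 010110
  pos 4: 101100 XOR 100101 = 001001
  pos 6: 100110 XOR 100101 = 000011
  pos 10: 110000 XOR 100101 = 010101
Remainder (last 5 bits) = 10101. This is the CRC / FCS.

10101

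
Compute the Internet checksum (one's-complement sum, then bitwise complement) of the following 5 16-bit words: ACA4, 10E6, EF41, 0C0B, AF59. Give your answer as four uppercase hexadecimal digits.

97CE

One's-complement addition (fold any carry out of bit 15 back into bit 0):
  0xACA4 + 0x10E6 = 0x0BD8A
  0xBD8A + 0xEF41 = 0x1ACCB → wrap carry → 0xACCC
  0xACCC + 0x0C0B = 0x0B8D7
  0xB8D7 + 0xAF59 = 0x16830 → wrap carry → 0x6831
One's-complement sum = 0x6831.
Checksum = ~0x6831 & 0xFFFF = 0x97CE.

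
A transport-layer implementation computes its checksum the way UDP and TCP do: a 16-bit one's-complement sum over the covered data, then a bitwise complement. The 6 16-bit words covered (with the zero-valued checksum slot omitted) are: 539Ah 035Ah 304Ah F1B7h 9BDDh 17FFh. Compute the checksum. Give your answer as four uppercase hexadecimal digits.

D32C

One's-complement addition (fold any carry out of bit 15 back into bit 0):
  0x539A + 0x035A = 0x056F4
  0x56F4 + 0x304A = 0x0873E
  0x873E + 0xF1B7 = 0x178F5 → wrap carry → 0x78F6
  0x78F6 + 0x9BDD = 0x114D3 → wrap carry → 0x14D4
  0x14D4 + 0x17FF = 0x02CD3
One's-complement sum = 0x2CD3.
Checksum = ~0x2CD3 & 0xFFFF = 0xD32C.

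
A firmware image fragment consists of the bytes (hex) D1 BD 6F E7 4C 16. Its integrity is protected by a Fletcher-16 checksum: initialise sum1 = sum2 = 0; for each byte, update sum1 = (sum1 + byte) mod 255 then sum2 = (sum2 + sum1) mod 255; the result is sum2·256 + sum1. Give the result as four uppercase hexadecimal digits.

C349

Running sums (mod 255):
  after byte 0 (D1): sum1=209, sum2=209
  after byte 1 (BD): sum1=143, sum2=97
  after byte 2 (6F): sum1=254, sum2=96
  after byte 3 (E7): sum1=230, sum2=71
  after byte 4 (4C): sum1=51, sum2=122
  after byte 5 (16): sum1=73, sum2=195
Checksum = sum2·256 + sum1 = 195·256 + 73 = 49993 = 0xC349.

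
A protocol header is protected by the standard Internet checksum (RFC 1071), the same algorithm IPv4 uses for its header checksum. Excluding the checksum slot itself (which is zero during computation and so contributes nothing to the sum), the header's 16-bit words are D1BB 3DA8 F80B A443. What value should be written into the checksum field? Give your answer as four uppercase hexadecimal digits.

One's-complement addition (fold any carry out of bit 15 back into bit 0):
  0xD1BB + 0x3DA8 = 0x10F63 → wrap carry → 0x0F64
  0x0F64 + 0xF80B = 0x1076F → wrap carry → 0x0770
  0x0770 + 0xA443 = 0x0ABB3
One's-complement sum = 0xABB3.
Checksum = ~0xABB3 & 0xFFFF = 0x544C.

544C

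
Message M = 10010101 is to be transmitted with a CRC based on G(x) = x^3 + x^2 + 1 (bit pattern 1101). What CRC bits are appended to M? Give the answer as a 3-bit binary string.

010

Append 3 zeros: 10010101000. Divide by 1101 (XOR where the leading bit is 1):
  pos 0: 1001 XOR 1101 = 0100
  pos 1: 1000 XOR 1101 = 0101
  pos 2: 1011 XOR 1101 = 0110
  pos 3: 1100 XOR 1101 = 0001
  pos 6: 1100 XOR 1101 = 0001
Remainder (last 3 bits) = 010. This is the CRC / FCS.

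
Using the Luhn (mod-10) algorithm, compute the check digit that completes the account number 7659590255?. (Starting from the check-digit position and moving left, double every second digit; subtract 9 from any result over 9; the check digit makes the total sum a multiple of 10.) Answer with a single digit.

Partial digits right→left: 5 5 2 0 9 5 9 5 6 7
Double every second digit counting from the check-digit position (so the 1st, 3rd, 5th, ... of the partial from the right).
  doubled (with −9 where >9): 1 4 9 9 3 → sum 26
  kept as-is: 5 0 5 5 7 → sum 22
Total = 26 + 22 = 48.
Check digit = (10 − (48 mod 10)) mod 10 = 2.

2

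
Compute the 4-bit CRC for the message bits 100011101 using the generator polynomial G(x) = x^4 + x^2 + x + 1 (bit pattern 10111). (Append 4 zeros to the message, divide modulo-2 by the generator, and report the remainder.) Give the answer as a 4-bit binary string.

0001

Append 4 zeros: 1000111010000. Divide by 10111 (XOR where the leading bit is 1):
  pos 0: 10001 XOR 10111 = 00110
  pos 2: 11011 XOR 10111 = 01100
  pos 3: 11000 XOR 10111 = 01111
  pos 4: 11111 XOR 10111 = 01000
  pos 5: 10000 XOR 10111 = 00111
  pos 7: 11100 XOR 10111 = 01011
  pos 8: 10110 XOR 10111 = 00001
Remainder (last 4 bits) = 0001. This is the CRC / FCS.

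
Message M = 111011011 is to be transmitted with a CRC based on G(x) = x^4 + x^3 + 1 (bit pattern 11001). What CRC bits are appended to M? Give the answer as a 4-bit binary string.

1111

Append 4 zeros: 1110110110000. Divide by 11001 (XOR where the leading bit is 1):
  pos 0: 11101 XOR 11001 = 00100
  pos 2: 10010 XOR 11001 = 01011
  pos 3: 10111 XOR 11001 = 01110
  pos 4: 11101 XOR 11001 = 00100
  pos 6: 10000 XOR 11001 = 01001
  pos 7: 10010 XOR 11001 = 01011
  pos 8: 10110 XOR 11001 = 01111
Remainder (last 4 bits) = 1111. This is the CRC / FCS.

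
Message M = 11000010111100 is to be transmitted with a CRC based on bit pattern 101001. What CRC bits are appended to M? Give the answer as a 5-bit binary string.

Append 5 zeros: 1100001011110000000. Divide by 101001 (XOR where the leading bit is 1):
  pos 0: 110000 XOR 101001 = 011001
  pos 1: 110011 XOR 101001 = 011010
  pos 2: 110100 XOR 101001 = 011101
  pos 3: 111011 XOR 101001 = 010010
  pos 4: 100101 XOR 101001 = 001100
  pos 6: 110011 XOR 101001 = 011010
  pos 7: 110100 XOR 101001 = 011101
  pos 8: 111010 XOR 101001 = 010011
  pos 9: 100110 XOR 101001 = 001111
  pos 11: 111100 XOR 101001 = 010101
  pos 12: 101010 XOR 101001 = 000011
Remainder (last 5 bits) = 00110. This is the CRC / FCS.

00110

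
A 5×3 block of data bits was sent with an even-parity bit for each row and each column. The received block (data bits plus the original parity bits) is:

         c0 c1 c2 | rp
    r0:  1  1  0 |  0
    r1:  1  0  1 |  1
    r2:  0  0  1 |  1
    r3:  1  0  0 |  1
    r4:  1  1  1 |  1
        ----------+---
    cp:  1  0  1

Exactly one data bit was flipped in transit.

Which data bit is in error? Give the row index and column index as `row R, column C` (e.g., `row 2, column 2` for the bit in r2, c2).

row 1, column 0

Recompute each row's even parity and compare to rp:
  r0: data parity 0, sent rp 0 → ok
  r1: data parity 0, sent rp 1 → mismatch
  r2: data parity 1, sent rp 1 → ok
  r3: data parity 1, sent rp 1 → ok
  r4: data parity 1, sent rp 1 → ok
Recompute each column's even parity and compare to cp:
  c0: data parity 0, sent cp 1 → mismatch
  c1: data parity 0, sent cp 0 → ok
  c2: data parity 1, sent cp 1 → ok
Exactly one row (r1) and one column (c0) fail → the flipped bit is at their intersection.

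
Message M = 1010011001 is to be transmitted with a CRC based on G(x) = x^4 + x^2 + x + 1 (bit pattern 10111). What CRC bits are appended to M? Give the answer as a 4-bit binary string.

1000

Append 4 zeros: 10100110010000. Divide by 10111 (XOR where the leading bit is 1):
  pos 0: 10100 XOR 10111 = 00011
  pos 3: 11110 XOR 10111 = 01001
  pos 4: 10010 XOR 10111 = 00101
  pos 6: 10110 XOR 10111 = 00001
Remainder (last 4 bits) = 1000. This is the CRC / FCS.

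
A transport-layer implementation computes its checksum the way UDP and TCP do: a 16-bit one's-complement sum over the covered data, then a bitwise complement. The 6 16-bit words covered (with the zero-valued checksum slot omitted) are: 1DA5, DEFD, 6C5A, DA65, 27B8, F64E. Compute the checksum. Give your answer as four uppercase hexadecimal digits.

9E95

One's-complement addition (fold any carry out of bit 15 back into bit 0):
  0x1DA5 + 0xDEFD = 0x0FCA2
  0xFCA2 + 0x6C5A = 0x168FC → wrap carry → 0x68FD
  0x68FD + 0xDA65 = 0x14362 → wrap carry → 0x4363
  0x4363 + 0x27B8 = 0x06B1B
  0x6B1B + 0xF64E = 0x16169 → wrap carry → 0x616A
One's-complement sum = 0x616A.
Checksum = ~0x616A & 0xFFFF = 0x9E95.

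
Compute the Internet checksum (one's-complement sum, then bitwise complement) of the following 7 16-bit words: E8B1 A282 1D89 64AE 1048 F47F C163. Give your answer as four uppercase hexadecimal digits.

One's-complement addition (fold any carry out of bit 15 back into bit 0):
  0xE8B1 + 0xA282 = 0x18B33 → wrap carry → 0x8B34
  0x8B34 + 0x1D89 = 0x0A8BD
  0xA8BD + 0x64AE = 0x10D6B → wrap carry → 0x0D6C
  0x0D6C + 0x1048 = 0x01DB4
  0x1DB4 + 0xF47F = 0x11233 → wrap carry → 0x1234
  0x1234 + 0xC163 = 0x0D397
One's-complement sum = 0xD397.
Checksum = ~0xD397 & 0xFFFF = 0x2C68.

2C68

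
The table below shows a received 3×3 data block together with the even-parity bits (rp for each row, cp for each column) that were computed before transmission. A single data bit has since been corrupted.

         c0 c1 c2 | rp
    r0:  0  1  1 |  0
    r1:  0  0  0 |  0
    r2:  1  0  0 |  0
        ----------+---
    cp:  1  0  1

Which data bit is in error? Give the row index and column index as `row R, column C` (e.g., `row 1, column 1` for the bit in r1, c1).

row 2, column 1

Recompute each row's even parity and compare to rp:
  r0: data parity 0, sent rp 0 → ok
  r1: data parity 0, sent rp 0 → ok
  r2: data parity 1, sent rp 0 → mismatch
Recompute each column's even parity and compare to cp:
  c0: data parity 1, sent cp 1 → ok
  c1: data parity 1, sent cp 0 → mismatch
  c2: data parity 1, sent cp 1 → ok
Exactly one row (r2) and one column (c1) fail → the flipped bit is at their intersection.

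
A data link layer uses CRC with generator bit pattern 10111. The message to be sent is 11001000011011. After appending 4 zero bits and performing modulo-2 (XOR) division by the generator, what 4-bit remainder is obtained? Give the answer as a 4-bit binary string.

Append 4 zeros: 110010000110110000. Divide by 10111 (XOR where the leading bit is 1):
  pos 0: 11001 XOR 10111 = 01110
  pos 1: 11100 XOR 10111 = 01011
  pos 2: 10110 XOR 10111 = 00001
  pos 6: 10011 XOR 10111 = 00100
  pos 8: 10001 XOR 10111 = 00110
  pos 10: 11010 XOR 10111 = 01101
  pos 11: 11010 XOR 10111 = 01101
  pos 12: 11010 XOR 10111 = 01101
  pos 13: 11010 XOR 10111 = 01101
Remainder (last 4 bits) = 1101. This is the CRC / FCS.

1101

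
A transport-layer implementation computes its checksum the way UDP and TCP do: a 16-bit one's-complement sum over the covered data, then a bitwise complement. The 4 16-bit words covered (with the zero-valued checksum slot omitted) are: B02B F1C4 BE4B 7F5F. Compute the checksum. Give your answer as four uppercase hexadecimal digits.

2064

One's-complement addition (fold any carry out of bit 15 back into bit 0):
  0xB02B + 0xF1C4 = 0x1A1EF → wrap carry → 0xA1F0
  0xA1F0 + 0xBE4B = 0x1603B → wrap carry → 0x603C
  0x603C + 0x7F5F = 0x0DF9B
One's-complement sum = 0xDF9B.
Checksum = ~0xDF9B & 0xFFFF = 0x2064.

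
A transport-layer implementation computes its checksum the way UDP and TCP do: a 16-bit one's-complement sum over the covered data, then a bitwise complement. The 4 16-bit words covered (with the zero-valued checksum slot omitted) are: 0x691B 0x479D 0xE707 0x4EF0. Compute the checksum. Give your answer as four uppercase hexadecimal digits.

194F

One's-complement addition (fold any carry out of bit 15 back into bit 0):
  0x691B + 0x479D = 0x0B0B8
  0xB0B8 + 0xE707 = 0x197BF → wrap carry → 0x97C0
  0x97C0 + 0x4EF0 = 0x0E6B0
One's-complement sum = 0xE6B0.
Checksum = ~0xE6B0 & 0xFFFF = 0x194F.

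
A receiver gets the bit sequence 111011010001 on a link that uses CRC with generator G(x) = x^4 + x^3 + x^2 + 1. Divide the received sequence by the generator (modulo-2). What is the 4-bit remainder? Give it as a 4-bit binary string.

Modulo-2 division of 111011010001 by 11101:
  pos 0: 11101 XOR 11101 = 00000
  pos 5: 10100 XOR 11101 = 01001
  pos 6: 10010 XOR 11101 = 01111
  pos 7: 11111 XOR 11101 = 00010
Remainder = 0010 (nonzero — an error is detected).

0010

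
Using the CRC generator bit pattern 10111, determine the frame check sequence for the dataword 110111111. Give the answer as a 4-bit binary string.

Append 4 zeros: 1101111110000. Divide by 10111 (XOR where the leading bit is 1):
  pos 0: 11011 XOR 10111 = 01100
  pos 1: 11001 XOR 10111 = 01110
  pos 2: 11101 XOR 10111 = 01010
  pos 3: 10101 XOR 10111 = 00010
  pos 6: 10100 XOR 10111 = 00011
Remainder (last 4 bits) = 1100. This is the CRC / FCS.

1100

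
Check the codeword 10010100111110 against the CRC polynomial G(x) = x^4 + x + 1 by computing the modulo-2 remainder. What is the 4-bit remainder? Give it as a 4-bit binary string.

0100

Modulo-2 division of 10010100111110 by 10011:
  pos 0: 10010 XOR 10011 = 00001
  pos 4: 11001 XOR 10011 = 01010
  pos 5: 10101 XOR 10011 = 00110
  pos 7: 11011 XOR 10011 = 01000
  pos 8: 10001 XOR 10011 = 00010
Remainder = 0100 (nonzero — an error is detected).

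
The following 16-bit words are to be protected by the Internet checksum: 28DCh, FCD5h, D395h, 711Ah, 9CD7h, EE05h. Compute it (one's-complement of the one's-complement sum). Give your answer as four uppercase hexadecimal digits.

0AC0

One's-complement addition (fold any carry out of bit 15 back into bit 0):
  0x28DC + 0xFCD5 = 0x125B1 → wrap carry → 0x25B2
  0x25B2 + 0xD395 = 0x0F947
  0xF947 + 0x711A = 0x16A61 → wrap carry → 0x6A62
  0x6A62 + 0x9CD7 = 0x10739 → wrap carry → 0x073A
  0x073A + 0xEE05 = 0x0F53F
One's-complement sum = 0xF53F.
Checksum = ~0xF53F & 0xFFFF = 0x0AC0.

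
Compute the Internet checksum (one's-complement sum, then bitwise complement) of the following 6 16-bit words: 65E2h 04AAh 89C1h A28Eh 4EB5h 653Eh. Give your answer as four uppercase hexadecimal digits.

One's-complement addition (fold any carry out of bit 15 back into bit 0):
  0x65E2 + 0x04AA = 0x06A8C
  0x6A8C + 0x89C1 = 0x0F44D
  0xF44D + 0xA28E = 0x196DB → wrap carry → 0x96DC
  0x96DC + 0x4EB5 = 0x0E591
  0xE591 + 0x653E = 0x14ACF → wrap carry → 0x4AD0
One's-complement sum = 0x4AD0.
Checksum = ~0x4AD0 & 0xFFFF = 0xB52F.

B52F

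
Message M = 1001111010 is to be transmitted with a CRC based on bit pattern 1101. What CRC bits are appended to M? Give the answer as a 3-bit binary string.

Append 3 zeros: 1001111010000. Divide by 1101 (XOR where the leading bit is 1):
  pos 0: 1001 XOR 1101 = 0100
  pos 1: 1001 XOR 1101 = 0100
  pos 2: 1001 XOR 1101 = 0100
  pos 3: 1001 XOR 1101 = 0100
  pos 4: 1000 XOR 1101 = 0101
  pos 5: 1011 XOR 1101 = 0110
  pos 6: 1100 XOR 1101 = 0001
  pos 9: 1000 XOR 1101 = 0101
Remainder (last 3 bits) = 101. This is the CRC / FCS.

101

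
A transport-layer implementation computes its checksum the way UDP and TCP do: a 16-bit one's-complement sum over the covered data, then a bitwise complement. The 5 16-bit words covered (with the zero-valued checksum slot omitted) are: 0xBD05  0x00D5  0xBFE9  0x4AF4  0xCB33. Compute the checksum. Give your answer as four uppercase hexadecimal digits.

6C13

One's-complement addition (fold any carry out of bit 15 back into bit 0):
  0xBD05 + 0x00D5 = 0x0BDDA
  0xBDDA + 0xBFE9 = 0x17DC3 → wrap carry → 0x7DC4
  0x7DC4 + 0x4AF4 = 0x0C8B8
  0xC8B8 + 0xCB33 = 0x193EB → wrap carry → 0x93EC
One's-complement sum = 0x93EC.
Checksum = ~0x93EC & 0xFFFF = 0x6C13.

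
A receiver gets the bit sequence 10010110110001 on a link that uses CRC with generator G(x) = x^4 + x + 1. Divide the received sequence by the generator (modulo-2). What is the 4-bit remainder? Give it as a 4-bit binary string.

0000

Modulo-2 division of 10010110110001 by 10011:
  pos 0: 10010 XOR 10011 = 00001
  pos 4: 11101 XOR 10011 = 01110
  pos 5: 11101 XOR 10011 = 01110
  pos 6: 11100 XOR 10011 = 01111
  pos 7: 11110 XOR 10011 = 01101
  pos 8: 11010 XOR 10011 = 01001
  pos 9: 10011 XOR 10011 = 00000
Remainder = 0000 (zero — the frame passes the CRC check).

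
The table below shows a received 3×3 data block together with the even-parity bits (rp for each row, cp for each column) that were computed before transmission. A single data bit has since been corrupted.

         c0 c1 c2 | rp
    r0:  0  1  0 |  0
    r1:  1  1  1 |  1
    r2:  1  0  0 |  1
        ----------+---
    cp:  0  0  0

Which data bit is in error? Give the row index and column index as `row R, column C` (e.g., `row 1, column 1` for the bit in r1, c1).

row 0, column 2

Recompute each row's even parity and compare to rp:
  r0: data parity 1, sent rp 0 → mismatch
  r1: data parity 1, sent rp 1 → ok
  r2: data parity 1, sent rp 1 → ok
Recompute each column's even parity and compare to cp:
  c0: data parity 0, sent cp 0 → ok
  c1: data parity 0, sent cp 0 → ok
  c2: data parity 1, sent cp 0 → mismatch
Exactly one row (r0) and one column (c2) fail → the flipped bit is at their intersection.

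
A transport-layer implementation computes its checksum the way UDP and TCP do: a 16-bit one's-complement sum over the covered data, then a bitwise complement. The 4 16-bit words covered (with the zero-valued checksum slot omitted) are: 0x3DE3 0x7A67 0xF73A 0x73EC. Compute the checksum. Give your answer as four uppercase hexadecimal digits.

DC8D

One's-complement addition (fold any carry out of bit 15 back into bit 0):
  0x3DE3 + 0x7A67 = 0x0B84A
  0xB84A + 0xF73A = 0x1AF84 → wrap carry → 0xAF85
  0xAF85 + 0x73EC = 0x12371 → wrap carry → 0x2372
One's-complement sum = 0x2372.
Checksum = ~0x2372 & 0xFFFF = 0xDC8D.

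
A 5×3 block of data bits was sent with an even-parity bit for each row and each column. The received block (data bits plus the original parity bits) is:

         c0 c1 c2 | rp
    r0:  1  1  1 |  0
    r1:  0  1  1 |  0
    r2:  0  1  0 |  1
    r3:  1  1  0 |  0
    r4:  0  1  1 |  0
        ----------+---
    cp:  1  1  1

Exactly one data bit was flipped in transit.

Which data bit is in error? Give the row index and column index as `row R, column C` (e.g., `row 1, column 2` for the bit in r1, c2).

row 0, column 0

Recompute each row's even parity and compare to rp:
  r0: data parity 1, sent rp 0 → mismatch
  r1: data parity 0, sent rp 0 → ok
  r2: data parity 1, sent rp 1 → ok
  r3: data parity 0, sent rp 0 → ok
  r4: data parity 0, sent rp 0 → ok
Recompute each column's even parity and compare to cp:
  c0: data parity 0, sent cp 1 → mismatch
  c1: data parity 1, sent cp 1 → ok
  c2: data parity 1, sent cp 1 → ok
Exactly one row (r0) and one column (c0) fail → the flipped bit is at their intersection.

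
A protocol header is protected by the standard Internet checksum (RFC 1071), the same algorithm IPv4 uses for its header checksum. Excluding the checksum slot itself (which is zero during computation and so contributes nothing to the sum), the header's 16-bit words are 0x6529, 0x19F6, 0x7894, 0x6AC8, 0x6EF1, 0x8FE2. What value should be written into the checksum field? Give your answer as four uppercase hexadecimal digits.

One's-complement addition (fold any carry out of bit 15 back into bit 0):
  0x6529 + 0x19F6 = 0x07F1F
  0x7F1F + 0x7894 = 0x0F7B3
  0xF7B3 + 0x6AC8 = 0x1627B → wrap carry → 0x627C
  0x627C + 0x6EF1 = 0x0D16D
  0xD16D + 0x8FE2 = 0x1614F → wrap carry → 0x6150
One's-complement sum = 0x6150.
Checksum = ~0x6150 & 0xFFFF = 0x9EAF.

9EAF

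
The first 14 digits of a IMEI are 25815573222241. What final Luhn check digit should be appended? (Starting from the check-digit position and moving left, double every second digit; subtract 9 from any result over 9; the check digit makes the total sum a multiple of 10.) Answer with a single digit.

0

Partial digits right→left: 1 4 2 2 2 2 3 7 5 5 1 8 5 2
Double every second digit counting from the check-digit position (so the 1st, 3rd, 5th, ... of the partial from the right).
  doubled (with −9 where >9): 2 4 4 6 1 2 1 → sum 20
  kept as-is: 4 2 2 7 5 8 2 → sum 30
Total = 20 + 30 = 50.
Check digit = (10 − (50 mod 10)) mod 10 = 0.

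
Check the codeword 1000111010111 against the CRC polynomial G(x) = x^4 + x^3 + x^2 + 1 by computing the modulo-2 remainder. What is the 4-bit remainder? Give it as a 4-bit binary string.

0000

Modulo-2 division of 1000111010111 by 11101:
  pos 0: 10001 XOR 11101 = 01100
  pos 1: 11001 XOR 11101 = 00100
  pos 3: 10010 XOR 11101 = 01111
  pos 4: 11111 XOR 11101 = 00010
  pos 7: 10011 XOR 11101 = 01110
  pos 8: 11101 XOR 11101 = 00000
Remainder = 0000 (zero — the frame passes the CRC check).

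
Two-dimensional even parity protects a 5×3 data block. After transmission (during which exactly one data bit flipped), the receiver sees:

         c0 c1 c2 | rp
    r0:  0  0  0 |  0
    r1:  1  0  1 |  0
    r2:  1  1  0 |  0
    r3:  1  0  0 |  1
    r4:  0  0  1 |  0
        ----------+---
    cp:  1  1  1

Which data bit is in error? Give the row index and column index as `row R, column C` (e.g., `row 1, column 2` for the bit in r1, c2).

Recompute each row's even parity and compare to rp:
  r0: data parity 0, sent rp 0 → ok
  r1: data parity 0, sent rp 0 → ok
  r2: data parity 0, sent rp 0 → ok
  r3: data parity 1, sent rp 1 → ok
  r4: data parity 1, sent rp 0 → mismatch
Recompute each column's even parity and compare to cp:
  c0: data parity 1, sent cp 1 → ok
  c1: data parity 1, sent cp 1 → ok
  c2: data parity 0, sent cp 1 → mismatch
Exactly one row (r4) and one column (c2) fail → the flipped bit is at their intersection.

row 4, column 2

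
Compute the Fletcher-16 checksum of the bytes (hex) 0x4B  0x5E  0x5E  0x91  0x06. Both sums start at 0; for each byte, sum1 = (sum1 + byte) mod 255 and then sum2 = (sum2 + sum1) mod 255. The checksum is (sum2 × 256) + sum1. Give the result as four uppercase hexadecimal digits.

369F

Running sums (mod 255):
  after byte 0 (0x4B): sum1=75, sum2=75
  after byte 1 (0x5E): sum1=169, sum2=244
  after byte 2 (0x5E): sum1=8, sum2=252
  after byte 3 (0x91): sum1=153, sum2=150
  after byte 4 (0x06): sum1=159, sum2=54
Checksum = sum2·256 + sum1 = 54·256 + 159 = 13983 = 0x369F.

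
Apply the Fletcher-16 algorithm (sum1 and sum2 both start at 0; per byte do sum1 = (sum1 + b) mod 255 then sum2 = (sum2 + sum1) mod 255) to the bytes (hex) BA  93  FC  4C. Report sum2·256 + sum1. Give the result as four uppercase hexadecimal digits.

EB97

Running sums (mod 255):
  after byte 0 (BA): sum1=186, sum2=186
  after byte 1 (93): sum1=78, sum2=9
  after byte 2 (FC): sum1=75, sum2=84
  after byte 3 (4C): sum1=151, sum2=235
Checksum = sum2·256 + sum1 = 235·256 + 151 = 60311 = 0xEB97.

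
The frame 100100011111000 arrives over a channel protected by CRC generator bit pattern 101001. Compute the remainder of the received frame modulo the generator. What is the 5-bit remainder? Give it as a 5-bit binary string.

00010

Modulo-2 division of 100100011111000 by 101001:
  pos 0: 100100 XOR 101001 = 001101
  pos 2: 110101 XOR 101001 = 011100
  pos 3: 111001 XOR 101001 = 010000
  pos 4: 100001 XOR 101001 = 001000
  pos 6: 100011 XOR 101001 = 001010
  pos 8: 101000 XOR 101001 = 000001
Remainder = 00010 (nonzero — an error is detected).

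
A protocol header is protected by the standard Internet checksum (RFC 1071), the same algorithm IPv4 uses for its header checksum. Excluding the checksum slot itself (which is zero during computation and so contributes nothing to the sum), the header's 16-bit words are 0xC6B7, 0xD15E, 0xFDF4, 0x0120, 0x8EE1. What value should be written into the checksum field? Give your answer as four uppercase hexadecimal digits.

D9F2

One's-complement addition (fold any carry out of bit 15 back into bit 0):
  0xC6B7 + 0xD15E = 0x19815 → wrap carry → 0x9816
  0x9816 + 0xFDF4 = 0x1960A → wrap carry → 0x960B
  0x960B + 0x0120 = 0x0972B
  0x972B + 0x8EE1 = 0x1260C → wrap carry → 0x260D
One's-complement sum = 0x260D.
Checksum = ~0x260D & 0xFFFF = 0xD9F2.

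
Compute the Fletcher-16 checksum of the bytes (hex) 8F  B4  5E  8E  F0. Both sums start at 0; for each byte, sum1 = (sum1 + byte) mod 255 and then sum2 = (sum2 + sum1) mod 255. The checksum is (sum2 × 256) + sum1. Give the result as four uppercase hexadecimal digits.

C922

Running sums (mod 255):
  after byte 0 (8F): sum1=143, sum2=143
  after byte 1 (B4): sum1=68, sum2=211
  after byte 2 (5E): sum1=162, sum2=118
  after byte 3 (8E): sum1=49, sum2=167
  after byte 4 (F0): sum1=34, sum2=201
Checksum = sum2·256 + sum1 = 201·256 + 34 = 51490 = 0xC922.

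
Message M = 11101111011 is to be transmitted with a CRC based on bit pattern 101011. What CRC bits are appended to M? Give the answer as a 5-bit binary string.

Append 5 zeros: 1110111101100000. Divide by 101011 (XOR where the leading bit is 1):
  pos 0: 111011 XOR 101011 = 010000
  pos 1: 100001 XOR 101011 = 001010
  pos 3: 101010 XOR 101011 = 000001
  pos 8: 111000 XOR 101011 = 010011
  pos 9: 100110 XOR 101011 = 001101
Remainder (last 5 bits) = 11010. This is the CRC / FCS.

11010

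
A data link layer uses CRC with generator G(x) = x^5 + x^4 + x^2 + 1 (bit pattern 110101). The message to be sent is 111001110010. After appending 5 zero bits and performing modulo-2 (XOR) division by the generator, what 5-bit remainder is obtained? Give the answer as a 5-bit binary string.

10110

Append 5 zeros: 11100111001000000. Divide by 110101 (XOR where the leading bit is 1):
  pos 0: 111001 XOR 110101 = 001100
  pos 2: 110011 XOR 110101 = 000110
  pos 5: 110001 XOR 110101 = 000100
  pos 8: 100000 XOR 110101 = 010101
  pos 9: 101010 XOR 110101 = 011111
  pos 10: 111110 XOR 110101 = 001011
Remainder (last 5 bits) = 10110. This is the CRC / FCS.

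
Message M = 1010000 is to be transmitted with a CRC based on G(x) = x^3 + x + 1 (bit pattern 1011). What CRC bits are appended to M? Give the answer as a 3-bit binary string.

101

Append 3 zeros: 1010000000. Divide by 1011 (XOR where the leading bit is 1):
  pos 0: 1010 XOR 1011 = 0001
  pos 3: 1000 XOR 1011 = 0011
  pos 5: 1100 XOR 1011 = 0111
  pos 6: 1110 XOR 1011 = 0101
Remainder (last 3 bits) = 101. This is the CRC / FCS.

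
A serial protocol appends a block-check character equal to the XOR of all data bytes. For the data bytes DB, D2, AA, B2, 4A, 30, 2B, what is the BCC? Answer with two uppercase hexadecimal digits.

40

XOR the bytes together:
  start with 0xDB
  0xDB ⊕ 0xD2 = 0x09
  0x09 ⊕ 0xAA = 0xA3
  0xA3 ⊕ 0xB2 = 0x11
  0x11 ⊕ 0x4A = 0x5B
  0x5B ⊕ 0x30 = 0x6B
  0x6B ⊕ 0x2B = 0x40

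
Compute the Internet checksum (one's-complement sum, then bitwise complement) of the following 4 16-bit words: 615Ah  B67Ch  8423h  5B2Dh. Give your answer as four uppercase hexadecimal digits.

One's-complement addition (fold any carry out of bit 15 back into bit 0):
  0x615A + 0xB67C = 0x117D6 → wrap carry → 0x17D7
  0x17D7 + 0x8423 = 0x09BFA
  0x9BFA + 0x5B2D = 0x0F727
One's-complement sum = 0xF727.
Checksum = ~0xF727 & 0xFFFF = 0x08D8.

08D8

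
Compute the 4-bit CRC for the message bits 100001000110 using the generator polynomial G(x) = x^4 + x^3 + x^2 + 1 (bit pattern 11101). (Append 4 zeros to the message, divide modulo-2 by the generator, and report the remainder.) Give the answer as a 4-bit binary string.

Append 4 zeros: 1000010001100000. Divide by 11101 (XOR where the leading bit is 1):
  pos 0: 10000 XOR 11101 = 01101
  pos 1: 11011 XOR 11101 = 00110
  pos 3: 11000 XOR 11101 = 00101
  pos 5: 10101 XOR 11101 = 01000
  pos 6: 10001 XOR 11101 = 01100
  pos 7: 11000 XOR 11101 = 00101
  pos 9: 10100 XOR 11101 = 01001
  pos 10: 10010 XOR 11101 = 01111
  pos 11: 11110 XOR 11101 = 00011
Remainder (last 4 bits) = 0011. This is the CRC / FCS.

0011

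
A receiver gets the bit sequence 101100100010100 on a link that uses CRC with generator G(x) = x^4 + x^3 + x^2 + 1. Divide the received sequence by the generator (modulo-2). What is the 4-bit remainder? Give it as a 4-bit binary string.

Modulo-2 division of 101100100010100 by 11101:
  pos 0: 10110 XOR 11101 = 01011
  pos 1: 10110 XOR 11101 = 01011
  pos 2: 10111 XOR 11101 = 01010
  pos 3: 10100 XOR 11101 = 01001
  pos 4: 10010 XOR 11101 = 01111
  pos 5: 11110 XOR 11101 = 00011
  pos 8: 11101 XOR 11101 = 00000
Remainder = 0000 (zero — the frame passes the CRC check).

0000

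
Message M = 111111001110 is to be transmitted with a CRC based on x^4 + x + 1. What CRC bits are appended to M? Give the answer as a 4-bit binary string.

Append 4 zeros: 1111110011100000. Divide by 10011 (XOR where the leading bit is 1):
  pos 0: 11111 XOR 10011 = 01100
  pos 1: 11001 XOR 10011 = 01010
  pos 2: 10100 XOR 10011 = 00111
  pos 4: 11101 XOR 10011 = 01110
  pos 5: 11101 XOR 10011 = 01110
  pos 6: 11101 XOR 10011 = 01110
  pos 7: 11100 XOR 10011 = 01111
  pos 8: 11110 XOR 10011 = 01101
  pos 9: 11010 XOR 10011 = 01001
  pos 10: 10010 XOR 10011 = 00001
Remainder (last 4 bits) = 0010. This is the CRC / FCS.

0010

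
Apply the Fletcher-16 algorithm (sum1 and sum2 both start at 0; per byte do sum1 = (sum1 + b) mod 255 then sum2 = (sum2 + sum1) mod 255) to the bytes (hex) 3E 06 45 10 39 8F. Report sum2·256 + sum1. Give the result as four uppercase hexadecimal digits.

DA62

Running sums (mod 255):
  after byte 0 (3E): sum1=62, sum2=62
  after byte 1 (06): sum1=68, sum2=130
  after byte 2 (45): sum1=137, sum2=12
  after byte 3 (10): sum1=153, sum2=165
  after byte 4 (39): sum1=210, sum2=120
  after byte 5 (8F): sum1=98, sum2=218
Checksum = sum2·256 + sum1 = 218·256 + 98 = 55906 = 0xDA62.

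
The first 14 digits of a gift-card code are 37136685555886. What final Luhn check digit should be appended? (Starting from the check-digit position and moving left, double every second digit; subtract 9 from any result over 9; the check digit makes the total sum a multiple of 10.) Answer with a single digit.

Partial digits right→left: 6 8 8 5 5 5 5 8 6 6 3 1 7 3
Double every second digit counting from the check-digit position (so the 1st, 3rd, 5th, ... of the partial from the right).
  doubled (with −9 where >9): 3 7 1 1 3 6 5 → sum 26
  kept as-is: 8 5 5 8 6 1 3 → sum 36
Total = 26 + 36 = 62.
Check digit = (10 − (62 mod 10)) mod 10 = 8.

8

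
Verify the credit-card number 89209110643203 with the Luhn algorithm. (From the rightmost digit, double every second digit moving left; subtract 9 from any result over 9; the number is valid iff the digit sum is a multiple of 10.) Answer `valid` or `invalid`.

From the right, keep odd positions and double even positions (subtract 9 from any doubled value over 9):
  doubled (positions 2,4,...): 0 6 3 2 9 4 7 → sum 31
  kept (positions 1,3,...): 3 2 4 0 1 0 9 → sum 19
Total = 50.
50 mod 10 = 0, so the number is valid.

valid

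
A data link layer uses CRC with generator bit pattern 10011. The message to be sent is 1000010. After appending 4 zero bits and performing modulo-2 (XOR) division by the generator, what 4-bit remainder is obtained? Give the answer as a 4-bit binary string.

Append 4 zeros: 10000100000. Divide by 10011 (XOR where the leading bit is 1):
  pos 0: 10000 XOR 10011 = 00011
  pos 3: 11100 XOR 10011 = 01111
  pos 4: 11110 XOR 10011 = 01101
  pos 5: 11010 XOR 10011 = 01001
  pos 6: 10010 XOR 10011 = 00001
Remainder (last 4 bits) = 0001. This is the CRC / FCS.

0001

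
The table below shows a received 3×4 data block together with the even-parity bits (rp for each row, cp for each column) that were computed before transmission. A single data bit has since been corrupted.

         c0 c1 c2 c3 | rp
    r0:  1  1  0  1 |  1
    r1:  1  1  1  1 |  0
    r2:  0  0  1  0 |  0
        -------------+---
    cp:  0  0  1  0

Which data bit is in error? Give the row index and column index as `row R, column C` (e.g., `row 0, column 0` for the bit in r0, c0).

Recompute each row's even parity and compare to rp:
  r0: data parity 1, sent rp 1 → ok
  r1: data parity 0, sent rp 0 → ok
  r2: data parity 1, sent rp 0 → mismatch
Recompute each column's even parity and compare to cp:
  c0: data parity 0, sent cp 0 → ok
  c1: data parity 0, sent cp 0 → ok
  c2: data parity 0, sent cp 1 → mismatch
  c3: data parity 0, sent cp 0 → ok
Exactly one row (r2) and one column (c2) fail → the flipped bit is at their intersection.

row 2, column 2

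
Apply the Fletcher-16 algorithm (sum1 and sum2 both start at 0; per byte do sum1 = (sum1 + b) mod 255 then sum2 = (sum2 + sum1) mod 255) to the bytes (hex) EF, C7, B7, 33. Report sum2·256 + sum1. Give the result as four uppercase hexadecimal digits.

B9A2

Running sums (mod 255):
  after byte 0 (EF): sum1=239, sum2=239
  after byte 1 (C7): sum1=183, sum2=167
  after byte 2 (B7): sum1=111, sum2=23
  after byte 3 (33): sum1=162, sum2=185
Checksum = sum2·256 + sum1 = 185·256 + 162 = 47522 = 0xB9A2.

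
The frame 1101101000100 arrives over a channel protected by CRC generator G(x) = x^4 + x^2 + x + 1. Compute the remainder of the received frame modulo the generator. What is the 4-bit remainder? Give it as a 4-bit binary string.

0000

Modulo-2 division of 1101101000100 by 10111:
  pos 0: 11011 XOR 10111 = 01100
  pos 1: 11000 XOR 10111 = 01111
  pos 2: 11111 XOR 10111 = 01000
  pos 3: 10000 XOR 10111 = 00111
  pos 5: 11100 XOR 10111 = 01011
  pos 6: 10111 XOR 10111 = 00000
Remainder = 0000 (zero — the frame passes the CRC check).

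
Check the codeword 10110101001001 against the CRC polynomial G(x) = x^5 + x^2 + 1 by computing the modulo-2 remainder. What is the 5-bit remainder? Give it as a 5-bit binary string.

00100

Modulo-2 division of 10110101001001 by 100101:
  pos 0: 101101 XOR 100101 = 001000
  pos 2: 100001 XOR 100101 = 000100
  pos 5: 100001 XOR 100101 = 000100
  pos 8: 100001 XOR 100101 = 000100
Remainder = 00100 (nonzero — an error is detected).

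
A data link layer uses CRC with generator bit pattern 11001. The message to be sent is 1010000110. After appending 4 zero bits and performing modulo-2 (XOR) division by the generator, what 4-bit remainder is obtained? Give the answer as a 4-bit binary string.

Append 4 zeros: 10100001100000. Divide by 11001 (XOR where the leading bit is 1):
  pos 0: 10100 XOR 11001 = 01101
  pos 1: 11010 XOR 11001 = 00011
  pos 4: 11011 XOR 11001 = 00010
  pos 7: 10000 XOR 11001 = 01001
  pos 8: 10010 XOR 11001 = 01011
  pos 9: 10110 XOR 11001 = 01111
Remainder (last 4 bits) = 1111. This is the CRC / FCS.

1111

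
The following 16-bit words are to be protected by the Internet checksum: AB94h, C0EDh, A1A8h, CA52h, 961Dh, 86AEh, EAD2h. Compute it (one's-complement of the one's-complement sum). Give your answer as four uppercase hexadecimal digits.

One's-complement addition (fold any carry out of bit 15 back into bit 0):
  0xAB94 + 0xC0ED = 0x16C81 → wrap carry → 0x6C82
  0x6C82 + 0xA1A8 = 0x10E2A → wrap carry → 0x0E2B
  0x0E2B + 0xCA52 = 0x0D87D
  0xD87D + 0x961D = 0x16E9A → wrap carry → 0x6E9B
  0x6E9B + 0x86AE = 0x0F549
  0xF549 + 0xEAD2 = 0x1E01B → wrap carry → 0xE01C
One's-complement sum = 0xE01C.
Checksum = ~0xE01C & 0xFFFF = 0x1FE3.

1FE3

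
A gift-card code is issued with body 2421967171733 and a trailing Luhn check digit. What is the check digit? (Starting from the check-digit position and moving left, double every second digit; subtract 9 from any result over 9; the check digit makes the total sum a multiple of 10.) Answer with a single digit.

6

Partial digits right→left: 3 3 7 1 7 1 7 6 9 1 2 4 2
Double every second digit counting from the check-digit position (so the 1st, 3rd, 5th, ... of the partial from the right).
  doubled (with −9 where >9): 6 5 5 5 9 4 4 → sum 38
  kept as-is: 3 1 1 6 1 4 → sum 16
Total = 38 + 16 = 54.
Check digit = (10 − (54 mod 10)) mod 10 = 6.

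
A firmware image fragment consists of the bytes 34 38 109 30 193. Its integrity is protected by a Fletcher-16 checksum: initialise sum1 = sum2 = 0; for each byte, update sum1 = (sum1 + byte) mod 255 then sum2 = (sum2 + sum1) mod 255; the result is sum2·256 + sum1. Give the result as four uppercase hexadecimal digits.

8995

Running sums (mod 255):
  after byte 0 (34): sum1=34, sum2=34
  after byte 1 (38): sum1=72, sum2=106
  after byte 2 (109): sum1=181, sum2=32
  after byte 3 (30): sum1=211, sum2=243
  after byte 4 (193): sum1=149, sum2=137
Checksum = sum2·256 + sum1 = 137·256 + 149 = 35221 = 0x8995.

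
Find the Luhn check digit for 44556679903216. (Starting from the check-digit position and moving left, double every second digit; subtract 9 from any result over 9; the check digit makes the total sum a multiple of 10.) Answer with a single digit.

Partial digits right→left: 6 1 2 3 0 9 9 7 6 6 5 5 4 4
Double every second digit counting from the check-digit position (so the 1st, 3rd, 5th, ... of the partial from the right).
  doubled (with −9 where >9): 3 4 0 9 3 1 8 → sum 28
  kept as-is: 1 3 9 7 6 5 4 → sum 35
Total = 28 + 35 = 63.
Check digit = (10 − (63 mod 10)) mod 10 = 7.

7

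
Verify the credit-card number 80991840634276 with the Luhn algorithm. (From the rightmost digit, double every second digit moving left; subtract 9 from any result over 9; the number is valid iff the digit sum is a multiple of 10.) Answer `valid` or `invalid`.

valid

From the right, keep odd positions and double even positions (subtract 9 from any doubled value over 9):
  doubled (positions 2,4,...): 5 8 3 8 2 9 7 → sum 42
  kept (positions 1,3,...): 6 2 3 0 8 9 0 → sum 28
Total = 70.
70 mod 10 = 0, so the number is valid.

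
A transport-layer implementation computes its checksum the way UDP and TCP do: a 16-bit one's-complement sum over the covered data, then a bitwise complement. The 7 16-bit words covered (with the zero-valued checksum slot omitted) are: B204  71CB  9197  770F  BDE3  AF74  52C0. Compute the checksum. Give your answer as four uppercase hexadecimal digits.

One's-complement addition (fold any carry out of bit 15 back into bit 0):
  0xB204 + 0x71CB = 0x123CF → wrap carry → 0x23D0
  0x23D0 + 0x9197 = 0x0B567
  0xB567 + 0x770F = 0x12C76 → wrap carry → 0x2C77
  0x2C77 + 0xBDE3 = 0x0EA5A
  0xEA5A + 0xAF74 = 0x199CE → wrap carry → 0x99CF
  0x99CF + 0x52C0 = 0x0EC8F
One's-complement sum = 0xEC8F.
Checksum = ~0xEC8F & 0xFFFF = 0x1370.

1370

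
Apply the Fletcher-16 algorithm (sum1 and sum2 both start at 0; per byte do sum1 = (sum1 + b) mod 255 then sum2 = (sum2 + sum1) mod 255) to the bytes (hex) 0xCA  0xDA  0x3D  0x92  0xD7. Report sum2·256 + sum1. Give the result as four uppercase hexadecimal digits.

164D

Running sums (mod 255):
  after byte 0 (0xCA): sum1=202, sum2=202
  after byte 1 (0xDA): sum1=165, sum2=112
  after byte 2 (0x3D): sum1=226, sum2=83
  after byte 3 (0x92): sum1=117, sum2=200
  after byte 4 (0xD7): sum1=77, sum2=22
Checksum = sum2·256 + sum1 = 22·256 + 77 = 5709 = 0x164D.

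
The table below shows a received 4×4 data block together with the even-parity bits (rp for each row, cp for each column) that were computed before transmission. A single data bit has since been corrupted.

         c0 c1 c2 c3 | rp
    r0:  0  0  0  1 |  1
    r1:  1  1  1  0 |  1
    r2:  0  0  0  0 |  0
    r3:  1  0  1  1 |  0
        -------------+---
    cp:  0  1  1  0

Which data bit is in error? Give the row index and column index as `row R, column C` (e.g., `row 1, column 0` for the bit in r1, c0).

Recompute each row's even parity and compare to rp:
  r0: data parity 1, sent rp 1 → ok
  r1: data parity 1, sent rp 1 → ok
  r2: data parity 0, sent rp 0 → ok
  r3: data parity 1, sent rp 0 → mismatch
Recompute each column's even parity and compare to cp:
  c0: data parity 0, sent cp 0 → ok
  c1: data parity 1, sent cp 1 → ok
  c2: data parity 0, sent cp 1 → mismatch
  c3: data parity 0, sent cp 0 → ok
Exactly one row (r3) and one column (c2) fail → the flipped bit is at their intersection.

row 3, column 2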